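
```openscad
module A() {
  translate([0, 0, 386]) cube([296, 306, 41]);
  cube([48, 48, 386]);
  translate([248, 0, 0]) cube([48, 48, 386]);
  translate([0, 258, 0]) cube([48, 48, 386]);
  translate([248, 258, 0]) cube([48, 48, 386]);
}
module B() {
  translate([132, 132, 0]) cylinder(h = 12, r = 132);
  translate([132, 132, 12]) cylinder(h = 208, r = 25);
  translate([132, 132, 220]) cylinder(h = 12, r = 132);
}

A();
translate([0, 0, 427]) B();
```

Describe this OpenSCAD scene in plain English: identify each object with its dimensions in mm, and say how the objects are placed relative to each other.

A is a four-legged stool. The seat is 296×306 mm, 41 mm thick, top at z = 427 mm. It stands on four square legs, each 48×48 mm in cross-section, from z = 0 to the seat underside, each flush with a corner of the seat.

B is a spool: two coaxial disc flanges of radius 132 mm and thickness 12 mm, joined by a core cylinder of radius 25 mm and height 208 mm. The lower flange rests on z = 0 and the three cylinders share a vertical axis.

The spool is on top of the stool.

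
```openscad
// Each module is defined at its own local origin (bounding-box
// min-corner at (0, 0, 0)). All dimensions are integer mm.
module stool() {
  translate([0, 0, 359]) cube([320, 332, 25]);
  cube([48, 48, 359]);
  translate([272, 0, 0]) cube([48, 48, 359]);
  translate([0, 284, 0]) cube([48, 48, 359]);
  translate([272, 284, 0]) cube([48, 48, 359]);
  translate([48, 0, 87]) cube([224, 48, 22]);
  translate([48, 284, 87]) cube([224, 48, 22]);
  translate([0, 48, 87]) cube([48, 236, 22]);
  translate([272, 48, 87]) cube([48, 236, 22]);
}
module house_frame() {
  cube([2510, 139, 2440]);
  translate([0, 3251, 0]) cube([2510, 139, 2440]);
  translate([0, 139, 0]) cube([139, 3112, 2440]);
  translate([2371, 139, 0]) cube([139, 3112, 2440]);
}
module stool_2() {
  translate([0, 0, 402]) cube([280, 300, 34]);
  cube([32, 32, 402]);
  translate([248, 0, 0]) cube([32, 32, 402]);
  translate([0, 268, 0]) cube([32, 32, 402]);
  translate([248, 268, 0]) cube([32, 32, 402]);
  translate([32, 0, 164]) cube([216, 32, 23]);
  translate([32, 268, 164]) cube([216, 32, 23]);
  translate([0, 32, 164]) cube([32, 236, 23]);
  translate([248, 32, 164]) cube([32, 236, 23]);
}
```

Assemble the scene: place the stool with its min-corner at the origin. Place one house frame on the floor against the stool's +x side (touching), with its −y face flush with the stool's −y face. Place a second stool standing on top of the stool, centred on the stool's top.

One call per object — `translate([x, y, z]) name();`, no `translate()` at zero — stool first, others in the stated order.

stool();
translate([320, 0, 0]) house_frame();
translate([20, 16, 384]) stool_2();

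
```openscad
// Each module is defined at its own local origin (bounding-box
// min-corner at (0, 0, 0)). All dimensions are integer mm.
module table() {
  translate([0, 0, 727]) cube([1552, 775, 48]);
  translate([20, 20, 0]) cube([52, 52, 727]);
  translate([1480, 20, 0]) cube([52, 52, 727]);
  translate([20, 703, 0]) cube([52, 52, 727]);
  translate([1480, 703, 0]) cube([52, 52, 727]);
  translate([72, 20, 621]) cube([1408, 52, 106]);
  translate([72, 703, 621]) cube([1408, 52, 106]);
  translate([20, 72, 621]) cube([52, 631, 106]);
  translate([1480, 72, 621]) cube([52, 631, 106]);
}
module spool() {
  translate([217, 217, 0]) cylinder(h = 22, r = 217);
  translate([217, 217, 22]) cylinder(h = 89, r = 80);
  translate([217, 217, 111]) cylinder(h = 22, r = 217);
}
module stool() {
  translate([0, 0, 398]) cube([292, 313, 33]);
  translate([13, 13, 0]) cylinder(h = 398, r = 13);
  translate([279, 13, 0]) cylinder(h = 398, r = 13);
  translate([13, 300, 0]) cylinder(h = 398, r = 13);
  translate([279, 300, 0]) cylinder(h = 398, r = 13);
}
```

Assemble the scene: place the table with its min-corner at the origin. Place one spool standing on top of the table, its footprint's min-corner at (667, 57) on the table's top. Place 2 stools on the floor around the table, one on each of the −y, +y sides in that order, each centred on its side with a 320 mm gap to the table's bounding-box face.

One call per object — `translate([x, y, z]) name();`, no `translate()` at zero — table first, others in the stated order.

table();
translate([667, 57, 775]) spool();
translate([630, -633, 0]) stool();
translate([630, 1095, 0]) stool();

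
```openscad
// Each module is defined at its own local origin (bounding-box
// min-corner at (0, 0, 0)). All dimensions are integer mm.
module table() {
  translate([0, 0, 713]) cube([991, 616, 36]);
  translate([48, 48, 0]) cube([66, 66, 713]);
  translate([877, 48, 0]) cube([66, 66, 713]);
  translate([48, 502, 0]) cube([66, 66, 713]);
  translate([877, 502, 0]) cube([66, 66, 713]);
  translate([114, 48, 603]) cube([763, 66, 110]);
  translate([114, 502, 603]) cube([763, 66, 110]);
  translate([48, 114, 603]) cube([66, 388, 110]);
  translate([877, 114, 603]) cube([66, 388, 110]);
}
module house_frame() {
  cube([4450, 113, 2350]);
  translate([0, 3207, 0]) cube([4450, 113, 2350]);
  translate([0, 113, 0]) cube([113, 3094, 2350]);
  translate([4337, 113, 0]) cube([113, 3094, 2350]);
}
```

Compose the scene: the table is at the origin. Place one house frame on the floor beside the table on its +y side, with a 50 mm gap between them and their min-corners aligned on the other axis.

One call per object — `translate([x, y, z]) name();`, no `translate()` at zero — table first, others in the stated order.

table();
translate([0, 666, 0]) house_frame();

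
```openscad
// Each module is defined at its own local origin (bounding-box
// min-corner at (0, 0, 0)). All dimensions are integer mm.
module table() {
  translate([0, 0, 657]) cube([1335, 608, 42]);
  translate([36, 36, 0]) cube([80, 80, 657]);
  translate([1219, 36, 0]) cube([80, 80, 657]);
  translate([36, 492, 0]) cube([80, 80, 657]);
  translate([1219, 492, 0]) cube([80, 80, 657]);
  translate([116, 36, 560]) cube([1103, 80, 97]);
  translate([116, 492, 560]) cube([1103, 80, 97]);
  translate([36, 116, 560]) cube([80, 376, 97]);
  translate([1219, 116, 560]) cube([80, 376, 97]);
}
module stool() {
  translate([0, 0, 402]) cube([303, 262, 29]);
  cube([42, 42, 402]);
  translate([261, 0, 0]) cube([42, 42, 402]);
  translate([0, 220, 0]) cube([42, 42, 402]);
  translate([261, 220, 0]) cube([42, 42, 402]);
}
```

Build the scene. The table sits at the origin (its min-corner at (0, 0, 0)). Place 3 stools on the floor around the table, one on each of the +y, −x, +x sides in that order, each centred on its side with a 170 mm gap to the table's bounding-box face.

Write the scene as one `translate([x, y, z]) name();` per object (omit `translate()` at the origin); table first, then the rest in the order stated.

table();
translate([516, 778, 0]) stool();
translate([-473, 173, 0]) stool();
translate([1505, 173, 0]) stool();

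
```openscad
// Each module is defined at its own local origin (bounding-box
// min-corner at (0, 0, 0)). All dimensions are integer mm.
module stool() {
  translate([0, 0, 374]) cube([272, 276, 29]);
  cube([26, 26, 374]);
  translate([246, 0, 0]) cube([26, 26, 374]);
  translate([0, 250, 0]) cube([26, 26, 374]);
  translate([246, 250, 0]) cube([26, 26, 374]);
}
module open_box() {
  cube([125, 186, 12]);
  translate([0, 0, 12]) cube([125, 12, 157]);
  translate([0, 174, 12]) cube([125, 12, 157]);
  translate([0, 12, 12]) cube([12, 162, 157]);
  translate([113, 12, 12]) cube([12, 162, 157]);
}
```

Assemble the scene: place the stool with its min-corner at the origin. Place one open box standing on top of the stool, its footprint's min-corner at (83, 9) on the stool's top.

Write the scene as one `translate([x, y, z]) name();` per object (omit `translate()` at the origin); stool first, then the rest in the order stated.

stool();
translate([83, 9, 403]) open_box();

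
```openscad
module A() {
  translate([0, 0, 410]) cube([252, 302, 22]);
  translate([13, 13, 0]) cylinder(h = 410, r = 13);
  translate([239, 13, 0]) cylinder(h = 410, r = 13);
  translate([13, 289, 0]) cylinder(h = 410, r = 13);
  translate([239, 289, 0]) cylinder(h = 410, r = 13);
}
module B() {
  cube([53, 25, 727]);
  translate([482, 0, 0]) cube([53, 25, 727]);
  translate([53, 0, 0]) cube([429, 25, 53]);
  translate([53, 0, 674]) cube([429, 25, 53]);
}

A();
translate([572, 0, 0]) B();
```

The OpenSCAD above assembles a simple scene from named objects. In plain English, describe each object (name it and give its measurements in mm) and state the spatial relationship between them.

A is a four-legged stool. The seat is 252×302 mm, 22 mm thick, top at z = 432 mm. It stands on four round legs, each 26 mm in diameter, from z = 0 to the seat underside, each leg's axis is inset half a diameter from the nearest pair of seat edges (so the leg's bounding box is flush with the corner).

B is a picture frame with a 429×621 mm rectangular opening (x by z) and a uniform 53 mm border on every side. Frame depth is 25 mm along y. It is built from two vertical stiles running the full outside height and two horizontal rails spanning the gap between the stiles.

The picture frame is on the floor beside the stool on its +x side.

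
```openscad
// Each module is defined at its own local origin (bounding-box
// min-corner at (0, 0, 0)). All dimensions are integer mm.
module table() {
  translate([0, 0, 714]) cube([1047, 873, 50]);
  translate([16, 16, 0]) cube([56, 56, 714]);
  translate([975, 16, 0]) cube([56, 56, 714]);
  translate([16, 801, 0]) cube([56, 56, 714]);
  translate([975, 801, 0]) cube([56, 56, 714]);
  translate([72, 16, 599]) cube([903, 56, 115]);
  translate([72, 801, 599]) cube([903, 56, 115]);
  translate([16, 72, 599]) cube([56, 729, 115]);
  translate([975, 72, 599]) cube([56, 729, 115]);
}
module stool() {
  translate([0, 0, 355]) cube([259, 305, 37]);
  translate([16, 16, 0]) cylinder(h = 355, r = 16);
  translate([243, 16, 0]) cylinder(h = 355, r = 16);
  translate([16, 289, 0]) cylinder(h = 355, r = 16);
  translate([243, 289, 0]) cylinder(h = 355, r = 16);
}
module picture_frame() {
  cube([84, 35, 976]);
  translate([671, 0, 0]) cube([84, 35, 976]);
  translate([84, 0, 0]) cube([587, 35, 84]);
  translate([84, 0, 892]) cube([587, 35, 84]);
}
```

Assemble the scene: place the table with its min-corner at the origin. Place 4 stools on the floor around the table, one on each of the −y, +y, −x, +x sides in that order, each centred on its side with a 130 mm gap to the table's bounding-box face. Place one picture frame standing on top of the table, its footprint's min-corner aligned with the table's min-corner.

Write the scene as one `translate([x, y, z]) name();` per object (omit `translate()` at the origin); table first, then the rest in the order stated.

table();
translate([394, -435, 0]) stool();
translate([394, 1003, 0]) stool();
translate([-389, 284, 0]) stool();
translate([1177, 284, 0]) stool();
translate([0, 0, 764]) picture_frame();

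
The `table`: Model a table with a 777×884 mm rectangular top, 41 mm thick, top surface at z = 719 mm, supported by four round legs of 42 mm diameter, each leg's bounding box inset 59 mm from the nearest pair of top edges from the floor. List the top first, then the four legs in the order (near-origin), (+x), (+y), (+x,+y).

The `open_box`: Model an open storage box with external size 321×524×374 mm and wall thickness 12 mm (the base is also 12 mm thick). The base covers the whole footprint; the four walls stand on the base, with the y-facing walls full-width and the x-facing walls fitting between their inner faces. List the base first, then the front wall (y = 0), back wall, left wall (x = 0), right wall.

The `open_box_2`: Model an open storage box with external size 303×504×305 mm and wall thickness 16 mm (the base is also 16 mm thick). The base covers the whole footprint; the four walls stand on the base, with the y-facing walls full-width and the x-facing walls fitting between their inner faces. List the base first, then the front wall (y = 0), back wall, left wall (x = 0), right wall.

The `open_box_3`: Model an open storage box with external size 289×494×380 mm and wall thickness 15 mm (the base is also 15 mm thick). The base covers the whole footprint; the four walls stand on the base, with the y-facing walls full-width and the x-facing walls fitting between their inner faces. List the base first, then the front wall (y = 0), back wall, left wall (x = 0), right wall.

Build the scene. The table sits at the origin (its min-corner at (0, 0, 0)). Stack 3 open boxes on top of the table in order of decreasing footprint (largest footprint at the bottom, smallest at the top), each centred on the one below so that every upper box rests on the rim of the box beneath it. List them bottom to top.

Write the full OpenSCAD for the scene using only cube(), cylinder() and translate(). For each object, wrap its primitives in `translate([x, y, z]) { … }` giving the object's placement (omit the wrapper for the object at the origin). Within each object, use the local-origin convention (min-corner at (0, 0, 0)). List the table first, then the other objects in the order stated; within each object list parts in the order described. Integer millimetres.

translate([0, 0, 678]) cube([777, 884, 41]);
translate([80, 80, 0]) cylinder(h = 678, r = 21);
translate([697, 80, 0]) cylinder(h = 678, r = 21);
translate([80, 804, 0]) cylinder(h = 678, r = 21);
translate([697, 804, 0]) cylinder(h = 678, r = 21);
translate([228, 180, 719]) {
  cube([321, 524, 12]);
  translate([0, 0, 12]) cube([321, 12, 362]);
  translate([0, 512, 12]) cube([321, 12, 362]);
  translate([0, 12, 12]) cube([12, 500, 362]);
  translate([309, 12, 12]) cube([12, 500, 362]);
}
translate([237, 190, 1093]) {
  cube([303, 504, 16]);
  translate([0, 0, 16]) cube([303, 16, 289]);
  translate([0, 488, 16]) cube([303, 16, 289]);
  translate([0, 16, 16]) cube([16, 472, 289]);
  translate([287, 16, 16]) cube([16, 472, 289]);
}
translate([244, 195, 1398]) {
  cube([289, 494, 15]);
  translate([0, 0, 15]) cube([289, 15, 365]);
  translate([0, 479, 15]) cube([289, 15, 365]);
  translate([0, 15, 15]) cube([15, 464, 365]);
  translate([274, 15, 15]) cube([15, 464, 365]);
}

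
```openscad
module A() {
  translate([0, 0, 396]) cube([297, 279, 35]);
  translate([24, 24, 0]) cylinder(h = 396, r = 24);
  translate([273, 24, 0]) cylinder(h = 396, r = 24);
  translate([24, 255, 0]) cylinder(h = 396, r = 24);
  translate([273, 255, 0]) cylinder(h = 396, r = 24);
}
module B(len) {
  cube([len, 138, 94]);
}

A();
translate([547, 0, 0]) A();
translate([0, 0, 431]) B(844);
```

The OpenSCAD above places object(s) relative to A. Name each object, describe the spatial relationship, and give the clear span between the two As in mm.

Second stool starts at x = 547; first ends at x = 297; clear span = 547 − 297 = 250 mm.

A is a stool. B is a beam. A beam spans the tops of two stools. The clear span between the two stools is 250 mm.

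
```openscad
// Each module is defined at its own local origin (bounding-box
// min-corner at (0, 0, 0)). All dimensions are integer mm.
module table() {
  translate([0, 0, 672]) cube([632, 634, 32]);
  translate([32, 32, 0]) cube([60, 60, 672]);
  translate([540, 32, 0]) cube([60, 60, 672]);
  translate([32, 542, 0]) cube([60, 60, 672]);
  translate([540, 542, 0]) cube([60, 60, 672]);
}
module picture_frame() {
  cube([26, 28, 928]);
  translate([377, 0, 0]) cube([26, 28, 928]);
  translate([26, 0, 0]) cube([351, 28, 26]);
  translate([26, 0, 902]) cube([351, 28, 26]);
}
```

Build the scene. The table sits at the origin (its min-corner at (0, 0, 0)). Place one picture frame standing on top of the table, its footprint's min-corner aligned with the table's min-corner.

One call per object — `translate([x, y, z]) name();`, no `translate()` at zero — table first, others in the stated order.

table();
translate([0, 0, 704]) picture_frame();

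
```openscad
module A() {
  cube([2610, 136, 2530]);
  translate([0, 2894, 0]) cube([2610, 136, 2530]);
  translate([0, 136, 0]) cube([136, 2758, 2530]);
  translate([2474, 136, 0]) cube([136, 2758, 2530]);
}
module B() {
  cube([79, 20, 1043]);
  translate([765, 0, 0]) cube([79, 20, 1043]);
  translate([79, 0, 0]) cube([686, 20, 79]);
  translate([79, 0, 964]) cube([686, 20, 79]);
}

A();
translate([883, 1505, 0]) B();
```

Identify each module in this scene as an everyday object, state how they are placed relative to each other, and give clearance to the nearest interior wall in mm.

Clearances: x = 747, y = 1369; minimum 747 mm.

A is a house frame. B is a picture frame. The picture frame sits inside the house frame, centred. The clearance to the nearest interior wall is 747 mm.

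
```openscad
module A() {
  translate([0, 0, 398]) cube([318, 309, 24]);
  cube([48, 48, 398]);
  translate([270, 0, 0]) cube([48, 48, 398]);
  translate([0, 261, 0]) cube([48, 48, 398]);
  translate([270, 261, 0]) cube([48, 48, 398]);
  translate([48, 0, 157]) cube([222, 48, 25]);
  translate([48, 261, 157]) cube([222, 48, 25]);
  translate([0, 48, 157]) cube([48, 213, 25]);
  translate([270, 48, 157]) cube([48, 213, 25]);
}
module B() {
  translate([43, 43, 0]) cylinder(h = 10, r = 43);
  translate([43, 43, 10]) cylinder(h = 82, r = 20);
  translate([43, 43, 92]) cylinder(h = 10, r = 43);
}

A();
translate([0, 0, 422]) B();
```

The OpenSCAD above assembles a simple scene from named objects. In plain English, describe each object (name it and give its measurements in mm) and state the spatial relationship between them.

A is a simple wooden stool: a rectangular seat 318 mm (x) by 309 mm (y), 24 mm thick, top face at z = 422 mm, on four square legs, each 48×48 mm in cross-section. The legs rest on z = 0, each flush with a corner of the seat. Four stretchers, 48 mm wide and 25 mm tall, connect adjacent legs with their undersides at z = 157 mm, each running between the inner faces of the legs it joins and aligned with the legs' outer faces on the other axis.

B is a spool: two coaxial disc flanges of radius 43 mm and thickness 10 mm, joined by a core cylinder of radius 20 mm and height 82 mm. The lower flange rests on z = 0 and the three cylinders share a vertical axis.

The spool is on top of the stool.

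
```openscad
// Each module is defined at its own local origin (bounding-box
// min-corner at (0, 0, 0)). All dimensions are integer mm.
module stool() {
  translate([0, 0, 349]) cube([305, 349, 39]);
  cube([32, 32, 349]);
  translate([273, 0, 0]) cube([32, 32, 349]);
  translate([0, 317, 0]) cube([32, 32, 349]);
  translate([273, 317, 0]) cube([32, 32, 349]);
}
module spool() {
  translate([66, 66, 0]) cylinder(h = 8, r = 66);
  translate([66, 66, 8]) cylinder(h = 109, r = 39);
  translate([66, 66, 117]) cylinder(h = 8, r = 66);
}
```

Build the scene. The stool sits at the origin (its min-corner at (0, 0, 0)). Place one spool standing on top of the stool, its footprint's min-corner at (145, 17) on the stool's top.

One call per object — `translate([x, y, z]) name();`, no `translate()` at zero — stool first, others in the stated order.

stool();
translate([145, 17, 388]) spool();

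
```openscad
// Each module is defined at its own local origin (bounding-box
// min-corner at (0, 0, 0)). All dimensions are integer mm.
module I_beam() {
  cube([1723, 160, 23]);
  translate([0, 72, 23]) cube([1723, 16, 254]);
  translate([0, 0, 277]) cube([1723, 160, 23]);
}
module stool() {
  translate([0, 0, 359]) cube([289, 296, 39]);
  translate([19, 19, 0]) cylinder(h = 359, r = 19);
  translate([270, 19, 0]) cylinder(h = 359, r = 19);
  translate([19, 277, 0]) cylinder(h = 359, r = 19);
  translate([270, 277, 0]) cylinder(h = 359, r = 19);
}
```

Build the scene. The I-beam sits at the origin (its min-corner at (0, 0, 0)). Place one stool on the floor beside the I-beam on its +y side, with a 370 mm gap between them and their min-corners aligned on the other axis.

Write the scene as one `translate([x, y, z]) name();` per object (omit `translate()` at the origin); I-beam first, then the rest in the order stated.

I_beam();
translate([0, 530, 0]) stool();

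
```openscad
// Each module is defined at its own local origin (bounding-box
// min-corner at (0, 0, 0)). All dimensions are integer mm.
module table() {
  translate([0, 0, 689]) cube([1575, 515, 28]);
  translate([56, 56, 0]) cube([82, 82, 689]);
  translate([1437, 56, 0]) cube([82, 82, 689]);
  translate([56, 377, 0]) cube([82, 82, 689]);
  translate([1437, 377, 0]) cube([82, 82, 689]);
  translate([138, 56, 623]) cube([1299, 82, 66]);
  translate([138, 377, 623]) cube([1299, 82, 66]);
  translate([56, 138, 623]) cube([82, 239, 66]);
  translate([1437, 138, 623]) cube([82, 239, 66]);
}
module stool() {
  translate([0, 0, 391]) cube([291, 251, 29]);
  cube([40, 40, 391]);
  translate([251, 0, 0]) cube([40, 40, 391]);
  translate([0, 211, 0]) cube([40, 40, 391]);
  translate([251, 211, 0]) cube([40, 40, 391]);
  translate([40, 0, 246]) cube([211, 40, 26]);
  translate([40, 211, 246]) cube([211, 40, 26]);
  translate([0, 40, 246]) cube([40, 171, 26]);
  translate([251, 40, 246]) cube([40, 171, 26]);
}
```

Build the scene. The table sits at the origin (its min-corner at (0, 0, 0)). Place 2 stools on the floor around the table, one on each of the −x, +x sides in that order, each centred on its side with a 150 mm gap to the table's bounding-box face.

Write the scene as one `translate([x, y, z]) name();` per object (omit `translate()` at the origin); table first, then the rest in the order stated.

table();
translate([-441, 132, 0]) stool();
translate([1725, 132, 0]) stool();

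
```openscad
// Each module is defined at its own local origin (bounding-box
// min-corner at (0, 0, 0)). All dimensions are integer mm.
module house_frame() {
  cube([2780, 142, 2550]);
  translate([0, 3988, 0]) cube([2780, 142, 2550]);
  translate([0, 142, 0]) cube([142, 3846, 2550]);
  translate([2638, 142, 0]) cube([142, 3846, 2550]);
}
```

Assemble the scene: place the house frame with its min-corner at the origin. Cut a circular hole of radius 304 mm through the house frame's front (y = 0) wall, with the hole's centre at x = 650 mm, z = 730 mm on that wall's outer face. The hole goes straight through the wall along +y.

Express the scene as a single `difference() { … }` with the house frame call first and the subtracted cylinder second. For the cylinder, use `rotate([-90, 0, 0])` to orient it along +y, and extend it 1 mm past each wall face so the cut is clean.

difference() {
  house_frame();
  translate([650, -1, 730]) rotate([-90, 0, 0]) cylinder(h = 144, r = 304);
}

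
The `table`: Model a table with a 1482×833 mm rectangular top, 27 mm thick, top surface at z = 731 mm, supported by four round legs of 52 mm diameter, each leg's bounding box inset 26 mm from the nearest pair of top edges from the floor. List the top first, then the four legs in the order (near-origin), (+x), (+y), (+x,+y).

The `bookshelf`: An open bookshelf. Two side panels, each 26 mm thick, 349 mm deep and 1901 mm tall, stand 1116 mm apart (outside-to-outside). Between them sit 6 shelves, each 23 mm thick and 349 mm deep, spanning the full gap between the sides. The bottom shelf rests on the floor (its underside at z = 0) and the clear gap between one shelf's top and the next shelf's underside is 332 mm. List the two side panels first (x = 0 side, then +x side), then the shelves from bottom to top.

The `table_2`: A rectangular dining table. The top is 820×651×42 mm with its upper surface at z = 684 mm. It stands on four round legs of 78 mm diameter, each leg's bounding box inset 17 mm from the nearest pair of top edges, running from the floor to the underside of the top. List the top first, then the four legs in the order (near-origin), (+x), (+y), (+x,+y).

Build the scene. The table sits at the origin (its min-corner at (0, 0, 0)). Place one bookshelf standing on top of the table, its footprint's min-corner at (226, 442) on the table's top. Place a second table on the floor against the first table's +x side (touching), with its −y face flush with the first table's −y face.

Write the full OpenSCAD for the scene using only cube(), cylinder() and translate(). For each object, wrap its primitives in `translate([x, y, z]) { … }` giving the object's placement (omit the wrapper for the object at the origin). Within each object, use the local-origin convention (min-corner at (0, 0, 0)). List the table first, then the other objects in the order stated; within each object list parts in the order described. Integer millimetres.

translate([0, 0, 704]) cube([1482, 833, 27]);
translate([52, 52, 0]) cylinder(h = 704, r = 26);
translate([1430, 52, 0]) cylinder(h = 704, r = 26);
translate([52, 781, 0]) cylinder(h = 704, r = 26);
translate([1430, 781, 0]) cylinder(h = 704, r = 26);
translate([226, 442, 731]) {
  cube([26, 349, 1901]);
  translate([1090, 0, 0]) cube([26, 349, 1901]);
  translate([26, 0, 0]) cube([1064, 349, 23]);
  translate([26, 0, 355]) cube([1064, 349, 23]);
  translate([26, 0, 710]) cube([1064, 349, 23]);
  translate([26, 0, 1065]) cube([1064, 349, 23]);
  translate([26, 0, 1420]) cube([1064, 349, 23]);
  translate([26, 0, 1775]) cube([1064, 349, 23]);
}
translate([1482, 0, 0]) {
  translate([0, 0, 642]) cube([820, 651, 42]);
  translate([56, 56, 0]) cylinder(h = 642, r = 39);
  translate([764, 56, 0]) cylinder(h = 642, r = 39);
  translate([56, 595, 0]) cylinder(h = 642, r = 39);
  translate([764, 595, 0]) cylinder(h = 642, r = 39);
}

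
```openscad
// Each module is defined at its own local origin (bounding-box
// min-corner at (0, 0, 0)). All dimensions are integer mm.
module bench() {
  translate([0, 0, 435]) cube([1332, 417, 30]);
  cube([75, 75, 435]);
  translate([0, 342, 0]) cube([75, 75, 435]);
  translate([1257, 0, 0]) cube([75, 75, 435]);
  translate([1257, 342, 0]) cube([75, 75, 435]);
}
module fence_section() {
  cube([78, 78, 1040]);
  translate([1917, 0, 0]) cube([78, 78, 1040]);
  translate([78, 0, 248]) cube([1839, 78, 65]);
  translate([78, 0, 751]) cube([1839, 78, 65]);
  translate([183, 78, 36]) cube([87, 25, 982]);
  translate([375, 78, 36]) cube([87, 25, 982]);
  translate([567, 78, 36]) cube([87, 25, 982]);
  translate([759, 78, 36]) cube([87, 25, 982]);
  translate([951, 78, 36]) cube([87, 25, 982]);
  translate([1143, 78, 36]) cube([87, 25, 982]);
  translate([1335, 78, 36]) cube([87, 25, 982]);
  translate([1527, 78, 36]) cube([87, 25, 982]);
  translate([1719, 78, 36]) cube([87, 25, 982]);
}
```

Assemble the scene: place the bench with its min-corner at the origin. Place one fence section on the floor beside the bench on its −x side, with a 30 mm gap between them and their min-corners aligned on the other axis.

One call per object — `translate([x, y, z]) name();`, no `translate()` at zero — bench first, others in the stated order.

bench();
translate([-2025, 0, 0]) fence_section();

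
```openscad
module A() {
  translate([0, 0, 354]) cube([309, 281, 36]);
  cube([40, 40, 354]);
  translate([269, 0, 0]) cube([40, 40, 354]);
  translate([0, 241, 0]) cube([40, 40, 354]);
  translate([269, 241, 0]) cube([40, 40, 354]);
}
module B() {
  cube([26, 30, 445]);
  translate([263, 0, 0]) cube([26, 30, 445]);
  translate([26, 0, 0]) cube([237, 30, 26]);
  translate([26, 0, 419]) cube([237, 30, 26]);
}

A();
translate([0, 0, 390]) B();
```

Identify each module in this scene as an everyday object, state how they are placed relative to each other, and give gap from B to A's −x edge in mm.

A is a stool. B is a picture frame. The picture frame is on top of the stool. The gap from the picture frame to the stool's −x edge is 0 mm.

The picture frame's min-x is at 0; the stool's min-x is 0; gap = 0 mm.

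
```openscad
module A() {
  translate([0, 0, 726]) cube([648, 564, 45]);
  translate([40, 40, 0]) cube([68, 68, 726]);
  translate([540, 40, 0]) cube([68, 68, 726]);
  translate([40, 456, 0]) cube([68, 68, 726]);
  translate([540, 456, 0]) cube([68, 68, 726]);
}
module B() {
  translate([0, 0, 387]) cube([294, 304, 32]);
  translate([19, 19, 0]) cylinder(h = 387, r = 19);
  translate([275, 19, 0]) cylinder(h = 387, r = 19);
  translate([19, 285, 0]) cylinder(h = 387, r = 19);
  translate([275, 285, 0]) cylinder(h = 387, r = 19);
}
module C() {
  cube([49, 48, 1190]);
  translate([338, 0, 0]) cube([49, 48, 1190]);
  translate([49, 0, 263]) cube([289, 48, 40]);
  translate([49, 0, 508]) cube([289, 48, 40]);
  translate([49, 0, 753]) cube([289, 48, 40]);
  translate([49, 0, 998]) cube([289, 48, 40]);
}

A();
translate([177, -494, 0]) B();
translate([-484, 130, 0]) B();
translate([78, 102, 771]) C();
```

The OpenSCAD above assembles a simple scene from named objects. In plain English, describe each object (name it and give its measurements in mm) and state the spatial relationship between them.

A is a rectangular dining table. The top is 648×564×45 mm with its upper surface at z = 771 mm. It stands on four 68×68 mm square legs, each inset 40 mm from the nearest pair of top edges, running from the floor to the underside of the top.

B is a four-legged stool. The seat is 294×304 mm, 32 mm thick, top at z = 419 mm. It stands on four round legs, each 38 mm in diameter, from z = 0 to the seat underside, each leg's axis is inset half a diameter from the nearest pair of seat edges (so the leg's bounding box is flush with the corner).

C is a straight ladder. Two 49×48 mm vertical rails, 1190 mm tall, stand 387 mm apart (outside-to-outside) with their front faces coplanar on the −y side. 4 rungs, each 48 mm deep and 40 mm tall, span between the inner faces of the rails, front faces flush with the rails. The lowest rung's underside is at z = 263 mm and rungs are spaced 245 mm apart (underside to underside).

Two stools sit around the table at the −y, −x sides. The ladder is on top of the table.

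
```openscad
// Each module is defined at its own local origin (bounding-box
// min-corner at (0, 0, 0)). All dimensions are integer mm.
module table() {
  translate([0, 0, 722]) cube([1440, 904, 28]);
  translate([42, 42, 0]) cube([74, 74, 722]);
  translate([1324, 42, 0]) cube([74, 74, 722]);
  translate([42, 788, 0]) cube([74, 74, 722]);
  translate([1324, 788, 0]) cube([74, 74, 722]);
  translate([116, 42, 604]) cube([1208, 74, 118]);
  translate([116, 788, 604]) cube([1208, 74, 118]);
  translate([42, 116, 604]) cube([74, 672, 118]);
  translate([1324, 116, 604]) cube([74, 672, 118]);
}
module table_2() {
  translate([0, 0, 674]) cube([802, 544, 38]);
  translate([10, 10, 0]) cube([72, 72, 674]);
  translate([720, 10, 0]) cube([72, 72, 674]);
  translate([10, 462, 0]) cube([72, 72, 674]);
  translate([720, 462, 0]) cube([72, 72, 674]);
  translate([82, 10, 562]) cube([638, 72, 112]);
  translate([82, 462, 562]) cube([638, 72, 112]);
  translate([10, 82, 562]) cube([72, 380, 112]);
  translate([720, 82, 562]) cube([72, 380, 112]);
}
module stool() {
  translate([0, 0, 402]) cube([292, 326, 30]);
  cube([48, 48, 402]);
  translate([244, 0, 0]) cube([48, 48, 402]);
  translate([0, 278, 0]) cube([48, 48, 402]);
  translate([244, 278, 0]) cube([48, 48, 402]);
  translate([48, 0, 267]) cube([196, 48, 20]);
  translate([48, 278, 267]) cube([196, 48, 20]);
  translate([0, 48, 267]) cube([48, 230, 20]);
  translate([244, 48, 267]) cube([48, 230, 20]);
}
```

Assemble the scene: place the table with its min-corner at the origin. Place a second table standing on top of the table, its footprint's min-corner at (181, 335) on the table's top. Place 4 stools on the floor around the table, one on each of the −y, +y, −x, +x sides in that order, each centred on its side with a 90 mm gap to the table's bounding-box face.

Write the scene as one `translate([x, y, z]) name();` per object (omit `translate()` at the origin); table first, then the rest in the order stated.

table();
translate([181, 335, 750]) table_2();
translate([574, -416, 0]) stool();
translate([574, 994, 0]) stool();
translate([-382, 289, 0]) stool();
translate([1530, 289, 0]) stool();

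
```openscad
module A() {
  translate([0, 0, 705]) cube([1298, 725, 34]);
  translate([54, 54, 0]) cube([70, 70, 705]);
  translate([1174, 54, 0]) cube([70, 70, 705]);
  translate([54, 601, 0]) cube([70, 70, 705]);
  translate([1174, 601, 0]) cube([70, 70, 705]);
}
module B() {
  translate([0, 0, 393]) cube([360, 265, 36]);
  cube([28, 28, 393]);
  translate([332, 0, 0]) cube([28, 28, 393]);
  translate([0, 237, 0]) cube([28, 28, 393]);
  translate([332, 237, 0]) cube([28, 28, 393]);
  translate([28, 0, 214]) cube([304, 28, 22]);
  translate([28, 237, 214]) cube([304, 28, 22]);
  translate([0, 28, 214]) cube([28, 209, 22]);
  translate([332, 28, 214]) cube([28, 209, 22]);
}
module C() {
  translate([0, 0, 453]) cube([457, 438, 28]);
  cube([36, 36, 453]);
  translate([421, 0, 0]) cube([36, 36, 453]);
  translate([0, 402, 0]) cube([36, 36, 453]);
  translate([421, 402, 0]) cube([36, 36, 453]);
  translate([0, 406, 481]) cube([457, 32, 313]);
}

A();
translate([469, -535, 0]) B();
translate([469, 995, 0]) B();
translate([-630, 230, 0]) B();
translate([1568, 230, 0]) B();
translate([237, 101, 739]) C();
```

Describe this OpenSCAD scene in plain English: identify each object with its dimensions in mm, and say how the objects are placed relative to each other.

A is a table with a 1298×725 mm rectangular top, 34 mm thick, top surface at z = 739 mm, supported by four 70×70 mm square legs, each inset 54 mm from the nearest pair of top edges, running from the floor.

B is a four-legged stool. The seat is 360×265 mm, 36 mm thick, top at z = 429 mm. It stands on four square legs, each 28×28 mm in cross-section, from z = 0 to the seat underside, each flush with a corner of the seat. Four stretchers, 28 mm wide and 22 mm tall, connect adjacent legs with their undersides at z = 214 mm, each running between the inner faces of the legs it joins and aligned with the legs' outer faces on the other axis.

C is a chair: 457×438 mm seat, 28 mm thick, top at z = 481 mm, on four 36 mm square corner legs flush with the seat edges. A 32 mm thick backrest slab spans the full seat width, extending 313 mm above the seat top, its back face flush with the seat's +y edge.

Four stools sit around the table at the −y, +y, −x, +x sides. The chair is on top of the table.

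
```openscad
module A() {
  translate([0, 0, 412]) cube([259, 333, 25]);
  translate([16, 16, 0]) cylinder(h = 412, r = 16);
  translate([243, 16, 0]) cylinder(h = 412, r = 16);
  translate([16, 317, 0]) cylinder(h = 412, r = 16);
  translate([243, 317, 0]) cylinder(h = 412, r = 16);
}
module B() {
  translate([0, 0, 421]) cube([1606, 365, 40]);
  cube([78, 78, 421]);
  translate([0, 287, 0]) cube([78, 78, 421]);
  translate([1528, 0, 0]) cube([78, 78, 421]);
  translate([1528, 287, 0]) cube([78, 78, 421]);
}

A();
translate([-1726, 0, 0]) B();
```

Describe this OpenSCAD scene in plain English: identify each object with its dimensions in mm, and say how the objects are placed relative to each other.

A is a simple wooden stool: a rectangular seat 259 mm (x) by 333 mm (y), 25 mm thick, top face at z = 437 mm, on four round legs, each 32 mm in diameter. The legs rest on z = 0, each leg's axis is inset half a diameter from the nearest pair of seat edges (so the leg's bounding box is flush with the corner).

B is a long wooden bench with a 1606 mm (x) × 365 mm (y) seat, 40 mm thick, its top surface 461 mm above the floor. Four 78 mm square legs at the seat corners, flush with the edges, run from z = 0 to the seat underside.

The bench is on the floor beside the stool on its −x side.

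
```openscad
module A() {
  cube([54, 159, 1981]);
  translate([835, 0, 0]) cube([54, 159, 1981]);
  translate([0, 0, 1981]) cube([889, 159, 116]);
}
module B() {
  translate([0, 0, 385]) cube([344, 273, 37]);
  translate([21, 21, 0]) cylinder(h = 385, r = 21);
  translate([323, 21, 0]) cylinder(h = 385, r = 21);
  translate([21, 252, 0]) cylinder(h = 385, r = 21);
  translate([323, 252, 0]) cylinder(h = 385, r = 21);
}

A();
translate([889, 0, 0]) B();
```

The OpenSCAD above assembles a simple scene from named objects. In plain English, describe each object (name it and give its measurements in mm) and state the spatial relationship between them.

A is a rectangular door frame: two vertical jambs of 54×159 mm section, 1981 mm tall, with a clear opening 781 mm wide between their inner faces. A header 116 mm tall and 159 mm deep lies on top of the jambs and spans the full outside width.

B is a four-legged stool. The seat is 344×273 mm, 37 mm thick, top at z = 422 mm. It stands on four round legs, each 42 mm in diameter, from z = 0 to the seat underside, each leg's axis is inset half a diameter from the nearest pair of seat edges (so the leg's bounding box is flush with the corner).

The stool is against the door frame's +x side, with their −y faces flush.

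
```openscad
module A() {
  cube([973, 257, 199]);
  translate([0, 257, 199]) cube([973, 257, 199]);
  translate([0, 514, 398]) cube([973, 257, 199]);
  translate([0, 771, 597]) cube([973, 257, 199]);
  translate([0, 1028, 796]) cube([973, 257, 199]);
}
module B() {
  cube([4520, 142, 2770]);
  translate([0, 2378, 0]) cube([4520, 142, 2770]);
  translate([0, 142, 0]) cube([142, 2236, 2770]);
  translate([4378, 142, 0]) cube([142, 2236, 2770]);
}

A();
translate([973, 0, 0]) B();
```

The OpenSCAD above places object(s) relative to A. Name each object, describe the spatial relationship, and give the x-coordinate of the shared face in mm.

The staircase's +x face and the house frame's −x face are both at x = 973 mm.

A is a staircase. B is a house frame. The house frame is against the staircase's +x side, with their −y faces flush. The x-coordinate of the shared face is 973 mm.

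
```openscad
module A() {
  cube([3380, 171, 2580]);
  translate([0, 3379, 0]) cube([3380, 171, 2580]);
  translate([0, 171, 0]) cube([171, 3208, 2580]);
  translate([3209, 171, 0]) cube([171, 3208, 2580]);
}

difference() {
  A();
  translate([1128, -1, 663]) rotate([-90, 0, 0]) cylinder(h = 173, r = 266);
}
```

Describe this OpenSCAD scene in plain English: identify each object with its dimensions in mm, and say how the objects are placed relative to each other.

A is a box-shaped house frame (walls only): outside footprint 3380×3550 mm, wall height 2580 mm, wall thickness 171 mm. The two y-facing walls run the full x-width; the two x-facing walls fit between the inner faces of the y-facing walls.

The house frame has a circular hole of radius 266 mm through its front wall, centred at (x = 1128, z = 663).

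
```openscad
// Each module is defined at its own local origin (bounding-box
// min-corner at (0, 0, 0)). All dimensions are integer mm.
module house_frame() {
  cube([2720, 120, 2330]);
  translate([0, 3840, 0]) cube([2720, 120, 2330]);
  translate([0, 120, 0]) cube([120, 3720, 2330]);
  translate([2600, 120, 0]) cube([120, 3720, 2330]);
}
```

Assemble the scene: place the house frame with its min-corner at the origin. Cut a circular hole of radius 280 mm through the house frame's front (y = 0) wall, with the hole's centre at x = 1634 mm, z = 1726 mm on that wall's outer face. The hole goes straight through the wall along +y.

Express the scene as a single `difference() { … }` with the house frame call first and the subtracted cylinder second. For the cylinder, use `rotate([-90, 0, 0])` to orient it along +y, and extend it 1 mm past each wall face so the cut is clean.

difference() {
  house_frame();
  translate([1634, -1, 1726]) rotate([-90, 0, 0]) cylinder(h = 122, r = 280);
}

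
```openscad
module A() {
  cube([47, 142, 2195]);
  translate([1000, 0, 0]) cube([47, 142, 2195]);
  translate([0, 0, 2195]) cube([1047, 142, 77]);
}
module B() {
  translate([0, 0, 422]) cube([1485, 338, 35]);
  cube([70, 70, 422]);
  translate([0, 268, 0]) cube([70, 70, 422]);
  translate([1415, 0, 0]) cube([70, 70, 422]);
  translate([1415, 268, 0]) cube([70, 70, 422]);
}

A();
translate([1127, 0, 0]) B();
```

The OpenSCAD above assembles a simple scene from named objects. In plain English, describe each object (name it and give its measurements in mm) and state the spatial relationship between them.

A is a rectangular door frame: two vertical jambs of 47×142 mm section, 2195 mm tall, with a clear opening 953 mm wide between their inner faces. A header 77 mm tall and 142 mm deep lies on top of the jambs and spans the full outside width.

B is a bench: a 1485×338 mm seat slab, 35 mm thick, top at z = 457 mm, on four 70×70 mm square legs flush with the seat corners and standing on z = 0.

The bench is on the floor beside the door frame on its +x side.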